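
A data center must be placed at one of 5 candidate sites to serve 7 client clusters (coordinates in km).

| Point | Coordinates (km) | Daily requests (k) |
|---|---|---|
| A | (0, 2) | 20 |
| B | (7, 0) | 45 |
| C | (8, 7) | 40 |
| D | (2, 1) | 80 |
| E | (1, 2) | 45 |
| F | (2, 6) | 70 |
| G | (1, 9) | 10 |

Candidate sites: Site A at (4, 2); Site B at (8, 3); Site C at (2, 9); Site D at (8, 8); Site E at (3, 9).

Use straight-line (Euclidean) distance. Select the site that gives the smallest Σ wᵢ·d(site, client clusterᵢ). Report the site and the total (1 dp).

Site A, total 1201.5 km

Total weighted distance at each candidate:
  Site A (4, 2): total = 1201.5
  Site B (8, 3): total = 1849.5
  Site C (2, 9): total = 2040.1
  Site D (8, 8): total = 2268.7
  Site E (3, 9): total = 2024.9
Minimum is at Site A with total 1201.5 km.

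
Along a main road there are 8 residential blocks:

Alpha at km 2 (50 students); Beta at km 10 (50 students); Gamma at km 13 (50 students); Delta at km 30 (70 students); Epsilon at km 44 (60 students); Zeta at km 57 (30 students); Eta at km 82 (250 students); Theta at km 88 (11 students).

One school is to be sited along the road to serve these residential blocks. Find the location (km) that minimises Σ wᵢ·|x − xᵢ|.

For a sum of weighted absolute distances on a line, the optimum is the weighted median (not the mean). Total weight W = 571; half-weight = 285.5.
Sort by position and accumulate weight:
  km 2 (Alpha, w=50) → cum 50
  km 10 (Beta, w=50) → cum 100
  km 13 (Gamma, w=50) → cum 150
  km 30 (Delta, w=70) → cum 220
  km 44 (Epsilon, w=60) → cum 280
  km 57 (Zeta, w=30) → cum 310  ≥ 285.5 → median here
  km 82 (Eta, w=250) → cum 560
  km 88 (Theta, w=11) → cum 571
Optimal location: km 57.

x = 57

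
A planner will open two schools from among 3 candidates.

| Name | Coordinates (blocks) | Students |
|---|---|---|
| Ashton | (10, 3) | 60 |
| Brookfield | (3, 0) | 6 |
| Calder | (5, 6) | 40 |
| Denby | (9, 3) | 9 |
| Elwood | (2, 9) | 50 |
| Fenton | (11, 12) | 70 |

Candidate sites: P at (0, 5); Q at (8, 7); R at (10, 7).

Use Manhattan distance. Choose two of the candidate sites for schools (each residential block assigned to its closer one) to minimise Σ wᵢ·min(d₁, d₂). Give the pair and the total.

{P, R}, total 1293

Evaluate every pair (each demand assigned to the nearer of the two):
  {P, R}: total = 1293
  {Q, R}: total = 1337
  {P, Q}: total = 1473
Best pair: {P, R} with total 1293.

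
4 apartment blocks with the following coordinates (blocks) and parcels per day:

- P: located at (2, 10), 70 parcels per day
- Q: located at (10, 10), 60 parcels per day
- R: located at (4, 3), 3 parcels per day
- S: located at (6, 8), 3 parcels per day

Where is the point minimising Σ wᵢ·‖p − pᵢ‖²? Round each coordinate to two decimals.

The minimiser of Σwᵢ‖p−pᵢ‖² is the weighted centroid p* = (Σwᵢpᵢ)/(Σwᵢ).
Σwᵢ = 136.
Σwᵢxᵢ = 70·2 + 60·10 + 3·4 + 3·6 = 770.
Σwᵢyᵢ = 70·10 + 60·10 + 3·3 + 3·8 = 1333.
x* = 770/136 = 5.66, y* = 1333/136 = 9.80.

(5.66, 9.80)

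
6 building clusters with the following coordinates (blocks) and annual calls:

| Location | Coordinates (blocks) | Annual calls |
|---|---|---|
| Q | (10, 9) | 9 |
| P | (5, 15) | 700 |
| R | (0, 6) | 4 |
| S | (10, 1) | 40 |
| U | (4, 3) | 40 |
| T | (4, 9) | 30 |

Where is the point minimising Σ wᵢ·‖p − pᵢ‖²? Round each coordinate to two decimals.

The minimiser of Σwᵢ‖p−pᵢ‖² is the weighted centroid p* = (Σwᵢpᵢ)/(Σwᵢ).
Σwᵢ = 823.
Σwᵢxᵢ = 9·10 + 700·5 + 4·0 + 40·10 + 40·4 + 30·4 = 4270.
Σwᵢyᵢ = 9·9 + 700·15 + 4·6 + 40·1 + 40·3 + 30·9 = 11035.
x* = 4270/823 = 5.19, y* = 11035/823 = 13.41.

(5.19, 13.41)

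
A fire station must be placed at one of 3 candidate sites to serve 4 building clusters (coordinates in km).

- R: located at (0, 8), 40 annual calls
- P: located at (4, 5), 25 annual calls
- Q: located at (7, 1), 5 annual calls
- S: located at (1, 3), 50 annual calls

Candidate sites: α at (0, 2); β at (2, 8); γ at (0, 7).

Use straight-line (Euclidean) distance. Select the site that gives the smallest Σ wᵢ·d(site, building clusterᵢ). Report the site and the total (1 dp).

Total weighted distance at each candidate:
  α (0, 2): total = 471.1
  β (2, 8): total = 468.1
  γ (0, 7): total = 404.1
Minimum is at γ with total 404.1 km.

γ, total 404.1 km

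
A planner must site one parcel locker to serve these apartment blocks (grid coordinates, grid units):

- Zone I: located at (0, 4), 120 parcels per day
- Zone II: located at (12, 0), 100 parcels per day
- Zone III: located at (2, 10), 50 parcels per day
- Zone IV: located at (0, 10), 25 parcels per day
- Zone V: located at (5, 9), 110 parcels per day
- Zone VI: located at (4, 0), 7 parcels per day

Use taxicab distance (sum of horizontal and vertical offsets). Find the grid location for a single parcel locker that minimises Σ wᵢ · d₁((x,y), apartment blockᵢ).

Manhattan distance separates: Σwᵢ(|x−xᵢ|+|y−yᵢ|) = Σwᵢ|x−xᵢ| + Σwᵢ|y−yᵢ|, so x and y are optimised independently as 1-D weighted medians.
Total weight W = 412; half = 206.
x-coordinate, sorted with cumulative weight:
  x=0 (Zone I, w=120) cum 120
  x=0 (Zone IV, w=25) cum 145
  x=2 (Zone III, w=50) cum 195
  x=4 (Zone VI, w=7) cum 202
  x=5 (Zone V, w=110) cum 312  ← median
  x=12 (Zone II, w=100) cum 412
⇒ x* = 5
y-coordinate, sorted with cumulative weight:
  y=0 (Zone II, w=100) cum 100
  y=0 (Zone VI, w=7) cum 107
  y=4 (Zone I, w=120) cum 227  ← median
  y=9 (Zone V, w=110) cum 337
  y=10 (Zone III, w=50) cum 387
  y=10 (Zone IV, w=25) cum 412
⇒ y* = 4

(5, 4)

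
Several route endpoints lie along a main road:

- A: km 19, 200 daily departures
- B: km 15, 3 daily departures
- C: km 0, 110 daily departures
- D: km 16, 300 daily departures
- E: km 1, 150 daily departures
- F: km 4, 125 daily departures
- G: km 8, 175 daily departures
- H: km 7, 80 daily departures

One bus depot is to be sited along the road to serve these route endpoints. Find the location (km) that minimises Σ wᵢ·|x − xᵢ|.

x = 8

For a sum of weighted absolute distances on a line, the optimum is the weighted median (not the mean). Total weight W = 1143; half-weight = 571.5.
Sort by position and accumulate weight:
  km 0 (C, w=110) → cum 110
  km 1 (E, w=150) → cum 260
  km 4 (F, w=125) → cum 385
  km 7 (H, w=80) → cum 465
  km 8 (G, w=175) → cum 640  ≥ 571.5 → median here
  km 15 (B, w=3) → cum 643
  km 16 (D, w=300) → cum 943
  km 19 (A, w=200) → cum 1143
Optimal location: km 8.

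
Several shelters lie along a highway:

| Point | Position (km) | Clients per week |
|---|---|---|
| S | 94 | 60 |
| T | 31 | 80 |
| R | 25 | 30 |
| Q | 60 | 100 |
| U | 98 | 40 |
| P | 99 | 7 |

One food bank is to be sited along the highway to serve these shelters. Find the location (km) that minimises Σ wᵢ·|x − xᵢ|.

For a sum of weighted absolute distances on a line, the optimum is the weighted median (not the mean). Total weight W = 317; half-weight = 158.5.
Sort by position and accumulate weight:
  km 25 (R, w=30) → cum 30
  km 31 (T, w=80) → cum 110
  km 60 (Q, w=100) → cum 210  ≥ 158.5 → median here
  km 94 (S, w=60) → cum 270
  km 98 (U, w=40) → cum 310
  km 99 (P, w=7) → cum 317
Optimal location: km 60.

x = 60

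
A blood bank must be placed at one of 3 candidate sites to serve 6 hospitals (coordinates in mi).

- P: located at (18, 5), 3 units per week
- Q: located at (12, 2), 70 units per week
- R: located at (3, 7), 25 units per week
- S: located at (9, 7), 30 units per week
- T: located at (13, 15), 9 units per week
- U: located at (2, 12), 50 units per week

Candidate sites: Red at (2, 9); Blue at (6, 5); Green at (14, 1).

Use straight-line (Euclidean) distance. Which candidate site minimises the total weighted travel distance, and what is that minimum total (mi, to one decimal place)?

Total weighted distance at each candidate:
  Red (2, 9): total = 1441.0
  Blue (6, 5): total = 1216.9
  Green (14, 1): total = 1661.3
Minimum is at Blue with total 1216.9 mi.

Blue, total 1216.9 mi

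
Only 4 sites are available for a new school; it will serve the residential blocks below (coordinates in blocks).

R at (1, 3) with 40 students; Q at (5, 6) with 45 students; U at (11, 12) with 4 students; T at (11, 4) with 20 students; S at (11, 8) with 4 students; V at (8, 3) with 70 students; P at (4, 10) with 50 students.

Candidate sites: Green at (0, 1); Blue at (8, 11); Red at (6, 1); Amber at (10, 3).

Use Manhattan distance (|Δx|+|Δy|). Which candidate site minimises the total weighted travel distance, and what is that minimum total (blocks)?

Amber, total 1614 blocks

Total weighted distance at each candidate:
  Green (0, 1): total = 2360
  Blue (8, 11): total = 2010
  Red (6, 1): total = 1652
  Amber (10, 3): total = 1614
Minimum is at Amber with total 1614 blocks.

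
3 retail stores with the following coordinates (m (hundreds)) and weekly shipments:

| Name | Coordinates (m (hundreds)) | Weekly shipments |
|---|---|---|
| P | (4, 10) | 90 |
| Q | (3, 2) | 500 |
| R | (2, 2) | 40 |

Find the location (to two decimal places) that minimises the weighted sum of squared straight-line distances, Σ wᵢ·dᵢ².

(3.08, 3.14)

The minimiser of Σwᵢ‖p−pᵢ‖² is the weighted centroid p* = (Σwᵢpᵢ)/(Σwᵢ).
Σwᵢ = 630.
Σwᵢxᵢ = 90·4 + 500·3 + 40·2 = 1940.
Σwᵢyᵢ = 90·10 + 500·2 + 40·2 = 1980.
x* = 1940/630 = 3.08, y* = 1980/630 = 3.14.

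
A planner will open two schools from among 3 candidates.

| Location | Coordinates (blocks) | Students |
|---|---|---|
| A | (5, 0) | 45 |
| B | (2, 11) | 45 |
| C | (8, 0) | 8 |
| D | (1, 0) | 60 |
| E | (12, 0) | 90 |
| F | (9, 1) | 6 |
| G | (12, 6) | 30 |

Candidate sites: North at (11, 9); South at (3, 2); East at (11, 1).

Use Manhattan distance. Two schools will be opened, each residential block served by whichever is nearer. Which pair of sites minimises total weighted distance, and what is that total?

{South, East}, total 1274

Evaluate every pair (each demand assigned to the nearer of the two):
  {South, East}: total = 1274
  {North, East}: total = 1814
  {North, South}: total = 1988
Best pair: {South, East} with total 1274.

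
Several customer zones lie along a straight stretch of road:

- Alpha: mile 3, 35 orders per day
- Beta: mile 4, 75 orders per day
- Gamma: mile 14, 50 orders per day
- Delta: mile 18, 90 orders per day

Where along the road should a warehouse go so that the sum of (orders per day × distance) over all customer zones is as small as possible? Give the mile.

x = 14

For a sum of weighted absolute distances on a line, the optimum is the weighted median (not the mean). Total weight W = 250; half-weight = 125.
Sort by position and accumulate weight:
  mile 3 (Alpha, w=35) → cum 35
  mile 4 (Beta, w=75) → cum 110
  mile 14 (Gamma, w=50) → cum 160  ≥ 125 → median here
  mile 18 (Delta, w=90) → cum 250
Optimal location: mile 14.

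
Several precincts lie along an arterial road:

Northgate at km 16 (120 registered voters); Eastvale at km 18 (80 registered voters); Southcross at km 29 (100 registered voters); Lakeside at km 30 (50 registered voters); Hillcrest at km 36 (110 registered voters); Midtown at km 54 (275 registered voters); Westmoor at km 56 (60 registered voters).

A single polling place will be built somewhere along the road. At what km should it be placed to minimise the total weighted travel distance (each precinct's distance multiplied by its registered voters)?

For a sum of weighted absolute distances on a line, the optimum is the weighted median (not the mean). Total weight W = 795; half-weight = 397.5.
Sort by position and accumulate weight:
  km 16 (Northgate, w=120) → cum 120
  km 18 (Eastvale, w=80) → cum 200
  km 29 (Southcross, w=100) → cum 300
  km 30 (Lakeside, w=50) → cum 350
  km 36 (Hillcrest, w=110) → cum 460  ≥ 397.5 → median here
  km 54 (Midtown, w=275) → cum 735
  km 56 (Westmoor, w=60) → cum 795
Optimal location: km 36.

x = 36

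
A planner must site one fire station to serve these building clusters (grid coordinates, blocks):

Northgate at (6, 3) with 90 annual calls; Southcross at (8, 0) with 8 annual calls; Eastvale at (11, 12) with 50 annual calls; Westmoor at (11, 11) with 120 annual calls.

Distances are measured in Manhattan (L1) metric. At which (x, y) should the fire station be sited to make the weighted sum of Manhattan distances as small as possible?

Manhattan distance separates: Σwᵢ(|x−xᵢ|+|y−yᵢ|) = Σwᵢ|x−xᵢ| + Σwᵢ|y−yᵢ|, so x and y are optimised independently as 1-D weighted medians.
Total weight W = 268; half = 134.
x-coordinate, sorted with cumulative weight:
  x=6 (Northgate, w=90) cum 90
  x=8 (Southcross, w=8) cum 98
  x=11 (Eastvale, w=50) cum 148  ← median
  x=11 (Westmoor, w=120) cum 268
⇒ x* = 11
y-coordinate, sorted with cumulative weight:
  y=0 (Southcross, w=8) cum 8
  y=3 (Northgate, w=90) cum 98
  y=11 (Westmoor, w=120) cum 218  ← median
  y=12 (Eastvale, w=50) cum 268
⇒ y* = 11

(11, 11)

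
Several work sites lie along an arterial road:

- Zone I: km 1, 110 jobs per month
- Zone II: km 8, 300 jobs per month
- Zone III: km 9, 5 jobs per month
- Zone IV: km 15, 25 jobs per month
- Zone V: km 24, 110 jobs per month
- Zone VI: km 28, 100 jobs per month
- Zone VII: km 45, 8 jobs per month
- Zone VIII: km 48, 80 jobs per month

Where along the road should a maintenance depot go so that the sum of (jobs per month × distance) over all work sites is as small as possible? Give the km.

x = 8

For a sum of weighted absolute distances on a line, the optimum is the weighted median (not the mean). Total weight W = 738; half-weight = 369.
Sort by position and accumulate weight:
  km 1 (Zone I, w=110) → cum 110
  km 8 (Zone II, w=300) → cum 410  ≥ 369 → median here
  km 9 (Zone III, w=5) → cum 415
  km 15 (Zone IV, w=25) → cum 440
  km 24 (Zone V, w=110) → cum 550
  km 28 (Zone VI, w=100) → cum 650
  km 45 (Zone VII, w=8) → cum 658
  km 48 (Zone VIII, w=80) → cum 738
Optimal location: km 8.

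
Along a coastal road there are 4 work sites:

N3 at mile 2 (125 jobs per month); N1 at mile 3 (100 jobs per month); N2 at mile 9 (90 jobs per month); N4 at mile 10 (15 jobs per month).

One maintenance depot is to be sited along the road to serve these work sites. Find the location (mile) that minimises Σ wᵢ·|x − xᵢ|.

x = 3

For a sum of weighted absolute distances on a line, the optimum is the weighted median (not the mean). Total weight W = 330; half-weight = 165.
Sort by position and accumulate weight:
  mile 2 (N3, w=125) → cum 125
  mile 3 (N1, w=100) → cum 225  ≥ 165 → median here
  mile 9 (N2, w=90) → cum 315
  mile 10 (N4, w=15) → cum 330
Optimal location: mile 3.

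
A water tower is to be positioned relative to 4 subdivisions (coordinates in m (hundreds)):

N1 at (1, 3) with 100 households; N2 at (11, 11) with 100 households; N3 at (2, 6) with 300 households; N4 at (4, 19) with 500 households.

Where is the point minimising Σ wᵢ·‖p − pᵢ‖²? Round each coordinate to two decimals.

The minimiser of Σwᵢ‖p−pᵢ‖² is the weighted centroid p* = (Σwᵢpᵢ)/(Σwᵢ).
Σwᵢ = 1000.
Σwᵢxᵢ = 100·1 + 100·11 + 300·2 + 500·4 = 3800.
Σwᵢyᵢ = 100·3 + 100·11 + 300·6 + 500·19 = 12700.
x* = 3800/1000 = 3.80, y* = 12700/1000 = 12.70.

(3.80, 12.70)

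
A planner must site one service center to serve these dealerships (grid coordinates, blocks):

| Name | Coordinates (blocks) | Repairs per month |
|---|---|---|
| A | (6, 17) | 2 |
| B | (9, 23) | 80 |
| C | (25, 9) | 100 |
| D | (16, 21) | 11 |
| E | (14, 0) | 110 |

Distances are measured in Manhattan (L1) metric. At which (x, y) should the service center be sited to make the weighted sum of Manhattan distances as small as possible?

Manhattan distance separates: Σwᵢ(|x−xᵢ|+|y−yᵢ|) = Σwᵢ|x−xᵢ| + Σwᵢ|y−yᵢ|, so x and y are optimised independently as 1-D weighted medians.
Total weight W = 303; half = 151.5.
x-coordinate, sorted with cumulative weight:
  x=6 (A, w=2) cum 2
  x=9 (B, w=80) cum 82
  x=14 (E, w=110) cum 192  ← median
  x=16 (D, w=11) cum 203
  x=25 (C, w=100) cum 303
⇒ x* = 14
y-coordinate, sorted with cumulative weight:
  y=0 (E, w=110) cum 110
  y=9 (C, w=100) cum 210  ← median
  y=17 (A, w=2) cum 212
  y=21 (D, w=11) cum 223
  y=23 (B, w=80) cum 303
⇒ y* = 9

(14, 9)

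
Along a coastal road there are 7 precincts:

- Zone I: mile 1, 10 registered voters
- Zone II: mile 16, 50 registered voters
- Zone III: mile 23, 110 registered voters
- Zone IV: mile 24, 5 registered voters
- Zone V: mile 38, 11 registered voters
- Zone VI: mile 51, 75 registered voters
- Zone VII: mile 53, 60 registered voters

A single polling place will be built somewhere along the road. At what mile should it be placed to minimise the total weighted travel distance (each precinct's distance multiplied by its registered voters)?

x = 23

For a sum of weighted absolute distances on a line, the optimum is the weighted median (not the mean). Total weight W = 321; half-weight = 160.5.
Sort by position and accumulate weight:
  mile 1 (Zone I, w=10) → cum 10
  mile 16 (Zone II, w=50) → cum 60
  mile 23 (Zone III, w=110) → cum 170  ≥ 160.5 → median here
  mile 24 (Zone IV, w=5) → cum 175
  mile 38 (Zone V, w=11) → cum 186
  mile 51 (Zone VI, w=75) → cum 261
  mile 53 (Zone VII, w=60) → cum 321
Optimal location: mile 23.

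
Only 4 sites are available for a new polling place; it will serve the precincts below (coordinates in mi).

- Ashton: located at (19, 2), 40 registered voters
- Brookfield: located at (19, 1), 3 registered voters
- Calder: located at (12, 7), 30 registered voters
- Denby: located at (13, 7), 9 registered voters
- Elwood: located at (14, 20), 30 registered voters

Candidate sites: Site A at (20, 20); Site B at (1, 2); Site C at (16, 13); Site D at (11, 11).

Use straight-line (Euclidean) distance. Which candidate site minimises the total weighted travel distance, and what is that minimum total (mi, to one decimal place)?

Total weighted distance at each candidate:
  Site A (20, 20): total = 1549.0
  Site B (1, 2): total = 1919.7
  Site C (16, 13): total = 988.3
  Site D (11, 11): total = 968.6
Minimum is at Site D with total 968.6 mi.

Site D, total 968.6 mi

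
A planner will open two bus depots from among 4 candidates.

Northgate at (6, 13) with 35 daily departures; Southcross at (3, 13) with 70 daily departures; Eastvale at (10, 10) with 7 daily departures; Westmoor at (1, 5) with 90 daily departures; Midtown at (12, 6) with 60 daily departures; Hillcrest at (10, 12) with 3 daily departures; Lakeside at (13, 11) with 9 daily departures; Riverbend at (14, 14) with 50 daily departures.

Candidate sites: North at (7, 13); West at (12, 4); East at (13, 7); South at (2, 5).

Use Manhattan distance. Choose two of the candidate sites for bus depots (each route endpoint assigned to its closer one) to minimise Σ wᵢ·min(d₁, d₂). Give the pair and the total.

{North, South}, total 1591

Evaluate every pair (each demand assigned to the nearer of the two):
  {North, South}: total = 1591
  {East, South}: total = 1762
  {West, South}: total = 2018
  {North, West}: total = 2041
  {North, East}: total = 2185
  {West, East}: total = 3277
Best pair: {North, South} with total 1591.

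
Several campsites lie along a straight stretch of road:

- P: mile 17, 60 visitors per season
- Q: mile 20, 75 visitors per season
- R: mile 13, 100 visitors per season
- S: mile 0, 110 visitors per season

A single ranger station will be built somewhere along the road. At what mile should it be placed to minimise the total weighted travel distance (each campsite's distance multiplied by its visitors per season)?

x = 13

For a sum of weighted absolute distances on a line, the optimum is the weighted median (not the mean). Total weight W = 345; half-weight = 172.5.
Sort by position and accumulate weight:
  mile 0 (S, w=110) → cum 110
  mile 13 (R, w=100) → cum 210  ≥ 172.5 → median here
  mile 17 (P, w=60) → cum 270
  mile 20 (Q, w=75) → cum 345
Optimal location: mile 13.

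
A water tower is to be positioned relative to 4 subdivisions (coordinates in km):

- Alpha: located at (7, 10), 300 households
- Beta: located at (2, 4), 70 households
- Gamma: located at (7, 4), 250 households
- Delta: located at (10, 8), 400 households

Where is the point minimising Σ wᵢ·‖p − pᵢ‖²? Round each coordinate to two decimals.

(7.83, 7.33)

The minimiser of Σwᵢ‖p−pᵢ‖² is the weighted centroid p* = (Σwᵢpᵢ)/(Σwᵢ).
Σwᵢ = 1020.
Σwᵢxᵢ = 300·7 + 70·2 + 250·7 + 400·10 = 7990.
Σwᵢyᵢ = 300·10 + 70·4 + 250·4 + 400·8 = 7480.
x* = 7990/1020 = 7.83, y* = 7480/1020 = 7.33.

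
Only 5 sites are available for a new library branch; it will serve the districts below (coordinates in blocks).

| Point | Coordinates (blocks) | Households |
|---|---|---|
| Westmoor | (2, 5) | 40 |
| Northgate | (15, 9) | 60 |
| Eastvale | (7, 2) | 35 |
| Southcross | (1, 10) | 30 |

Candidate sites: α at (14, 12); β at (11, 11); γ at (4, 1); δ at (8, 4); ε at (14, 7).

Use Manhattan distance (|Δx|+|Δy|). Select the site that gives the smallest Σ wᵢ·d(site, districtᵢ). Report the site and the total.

Total weighted distance at each candidate:
  α (14, 12): total = 2045
  β (11, 11): total = 1745
  γ (4, 1): total = 1880
  δ (8, 4): total = 1495
  ε (14, 7): total = 1640
Minimum is at δ with total 1495 blocks.

δ, total 1495 blocks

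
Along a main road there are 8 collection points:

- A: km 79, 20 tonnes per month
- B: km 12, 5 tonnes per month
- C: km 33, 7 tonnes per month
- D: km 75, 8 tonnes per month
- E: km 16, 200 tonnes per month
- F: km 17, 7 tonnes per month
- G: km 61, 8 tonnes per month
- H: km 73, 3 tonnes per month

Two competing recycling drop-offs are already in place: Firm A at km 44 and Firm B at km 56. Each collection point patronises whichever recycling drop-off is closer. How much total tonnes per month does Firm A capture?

219

The indifferent point is the midpoint (44+56)/2 = 50; collection points left of it (closer to Firm A at 44) go to Firm A, those right go to Firm B.
  B at 12 (w=5) → Firm A
  E at 16 (w=200) → Firm A
  F at 17 (w=7) → Firm A
  C at 33 (w=7) → Firm A
  G at 61 (w=8) → Firm B
  H at 73 (w=3) → Firm B
  D at 75 (w=8) → Firm B
  A at 79 (w=20) → Firm B
Firm A captures 219; Firm B captures 39.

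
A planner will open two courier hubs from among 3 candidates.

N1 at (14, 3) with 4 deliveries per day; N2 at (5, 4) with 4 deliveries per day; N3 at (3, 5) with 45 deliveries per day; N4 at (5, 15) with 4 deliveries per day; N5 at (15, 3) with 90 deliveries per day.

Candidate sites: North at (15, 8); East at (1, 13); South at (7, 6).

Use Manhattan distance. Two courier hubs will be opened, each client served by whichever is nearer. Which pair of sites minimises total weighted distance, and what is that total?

Evaluate every pair (each demand assigned to the nearer of the two):
  {North, South}: total = 759
  {North, East}: total = 1000
  {East, South}: total = 1295
Best pair: {North, South} with total 759.

{North, South}, total 759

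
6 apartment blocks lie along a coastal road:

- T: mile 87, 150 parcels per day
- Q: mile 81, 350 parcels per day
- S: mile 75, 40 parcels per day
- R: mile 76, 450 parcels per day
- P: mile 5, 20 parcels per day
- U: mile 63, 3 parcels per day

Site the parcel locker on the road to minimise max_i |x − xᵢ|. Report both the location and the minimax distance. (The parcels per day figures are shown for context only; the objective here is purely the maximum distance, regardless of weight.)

The 1-center on a line is the midpoint of the two extreme points: leftmost at 5, rightmost at 87.
Optimal location = (5 + 87)/2 = 46; maximum distance = (87 − 5)/2 = 41.

location 46, max distance 41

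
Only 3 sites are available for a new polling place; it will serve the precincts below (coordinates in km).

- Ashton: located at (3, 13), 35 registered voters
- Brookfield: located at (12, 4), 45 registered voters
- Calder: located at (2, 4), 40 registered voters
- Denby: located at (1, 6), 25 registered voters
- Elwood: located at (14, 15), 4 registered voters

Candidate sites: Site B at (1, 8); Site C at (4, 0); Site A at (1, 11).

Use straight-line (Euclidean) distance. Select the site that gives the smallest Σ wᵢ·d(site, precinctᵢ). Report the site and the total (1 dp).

Site B, total 989.2 km

Total weighted distance at each candidate:
  Site B (1, 8): total = 989.2
  Site C (4, 0): total = 1277.5
  Site A (1, 11): total = 1148.0
Minimum is at Site B with total 989.2 km.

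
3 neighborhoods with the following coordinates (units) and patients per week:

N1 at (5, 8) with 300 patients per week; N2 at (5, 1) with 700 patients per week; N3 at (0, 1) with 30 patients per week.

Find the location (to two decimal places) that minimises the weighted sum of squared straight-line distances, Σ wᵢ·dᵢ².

(4.85, 3.04)

The minimiser of Σwᵢ‖p−pᵢ‖² is the weighted centroid p* = (Σwᵢpᵢ)/(Σwᵢ).
Σwᵢ = 1030.
Σwᵢxᵢ = 300·5 + 700·5 + 30·0 = 5000.
Σwᵢyᵢ = 300·8 + 700·1 + 30·1 = 3130.
x* = 5000/1030 = 4.85, y* = 3130/1030 = 3.04.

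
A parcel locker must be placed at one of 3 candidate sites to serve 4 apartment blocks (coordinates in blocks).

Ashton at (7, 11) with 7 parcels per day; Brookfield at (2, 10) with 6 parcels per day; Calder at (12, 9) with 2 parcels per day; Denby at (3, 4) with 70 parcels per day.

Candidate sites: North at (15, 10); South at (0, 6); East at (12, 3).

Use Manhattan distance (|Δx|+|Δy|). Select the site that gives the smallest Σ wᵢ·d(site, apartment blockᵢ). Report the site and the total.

South, total 500 blocks

Total weighted distance at each candidate:
  North (15, 10): total = 1409
  South (0, 6): total = 500
  East (12, 3): total = 905
Minimum is at South with total 500 blocks.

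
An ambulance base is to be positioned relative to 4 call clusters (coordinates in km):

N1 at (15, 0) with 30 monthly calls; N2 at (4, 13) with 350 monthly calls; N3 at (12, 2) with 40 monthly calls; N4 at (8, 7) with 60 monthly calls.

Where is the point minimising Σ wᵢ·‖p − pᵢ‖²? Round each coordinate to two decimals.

(5.85, 10.52)

The minimiser of Σwᵢ‖p−pᵢ‖² is the weighted centroid p* = (Σwᵢpᵢ)/(Σwᵢ).
Σwᵢ = 480.
Σwᵢxᵢ = 30·15 + 350·4 + 40·12 + 60·8 = 2810.
Σwᵢyᵢ = 30·0 + 350·13 + 40·2 + 60·7 = 5050.
x* = 2810/480 = 5.85, y* = 5050/480 = 10.52.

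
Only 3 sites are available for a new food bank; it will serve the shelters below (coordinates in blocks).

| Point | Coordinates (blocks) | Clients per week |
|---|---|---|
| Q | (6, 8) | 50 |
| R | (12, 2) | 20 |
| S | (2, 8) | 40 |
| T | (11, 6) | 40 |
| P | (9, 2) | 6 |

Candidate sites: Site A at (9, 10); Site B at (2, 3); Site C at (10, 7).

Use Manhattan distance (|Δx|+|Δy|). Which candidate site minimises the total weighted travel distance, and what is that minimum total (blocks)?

Site C, total 866 blocks

Total weighted distance at each candidate:
  Site A (9, 10): total = 1118
  Site B (2, 3): total = 1398
  Site C (10, 7): total = 866
Minimum is at Site C with total 866 blocks.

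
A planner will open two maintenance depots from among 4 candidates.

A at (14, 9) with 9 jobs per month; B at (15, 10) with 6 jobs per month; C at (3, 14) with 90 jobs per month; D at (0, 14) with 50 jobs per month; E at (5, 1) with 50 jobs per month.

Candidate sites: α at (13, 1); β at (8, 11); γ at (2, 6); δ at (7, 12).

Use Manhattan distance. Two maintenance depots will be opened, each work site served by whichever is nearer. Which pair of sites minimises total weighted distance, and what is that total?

Evaluate every pair (each demand assigned to the nearer of the two):
  {α, δ}: total = 1531
  {γ, δ}: total = 1540
  {β, γ}: total = 1740
  {β, δ}: total = 1760
  {α, β}: total = 1790
  {α, γ}: total = 1857
Best pair: {α, δ} with total 1531.

{α, δ}, total 1531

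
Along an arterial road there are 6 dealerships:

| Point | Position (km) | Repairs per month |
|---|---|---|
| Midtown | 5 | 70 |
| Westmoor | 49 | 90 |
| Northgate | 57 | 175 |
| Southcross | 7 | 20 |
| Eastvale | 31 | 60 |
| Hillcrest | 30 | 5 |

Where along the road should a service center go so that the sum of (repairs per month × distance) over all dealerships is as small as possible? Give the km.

x = 49

For a sum of weighted absolute distances on a line, the optimum is the weighted median (not the mean). Total weight W = 420; half-weight = 210.
Sort by position and accumulate weight:
  km 5 (Midtown, w=70) → cum 70
  km 7 (Southcross, w=20) → cum 90
  km 30 (Hillcrest, w=5) → cum 95
  km 31 (Eastvale, w=60) → cum 155
  km 49 (Westmoor, w=90) → cum 245  ≥ 210 → median here
  km 57 (Northgate, w=175) → cum 420
Optimal location: km 49.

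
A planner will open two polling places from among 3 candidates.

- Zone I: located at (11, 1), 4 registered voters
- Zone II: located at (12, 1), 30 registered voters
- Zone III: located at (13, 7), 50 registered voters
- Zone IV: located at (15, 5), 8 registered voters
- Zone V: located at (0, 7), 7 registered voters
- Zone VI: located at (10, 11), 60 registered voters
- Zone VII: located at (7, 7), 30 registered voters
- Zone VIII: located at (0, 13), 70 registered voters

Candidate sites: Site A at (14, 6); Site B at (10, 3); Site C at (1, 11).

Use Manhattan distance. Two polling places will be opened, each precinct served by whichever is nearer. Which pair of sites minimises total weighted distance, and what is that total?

{Site A, Site C}, total 1383

Evaluate every pair (each demand assigned to the nearer of the two):
  {Site A, Site C}: total = 1383
  {Site B, Site C}: total = 1473
  {Site A, Site B}: total = 2436
Best pair: {Site A, Site C} with total 1383.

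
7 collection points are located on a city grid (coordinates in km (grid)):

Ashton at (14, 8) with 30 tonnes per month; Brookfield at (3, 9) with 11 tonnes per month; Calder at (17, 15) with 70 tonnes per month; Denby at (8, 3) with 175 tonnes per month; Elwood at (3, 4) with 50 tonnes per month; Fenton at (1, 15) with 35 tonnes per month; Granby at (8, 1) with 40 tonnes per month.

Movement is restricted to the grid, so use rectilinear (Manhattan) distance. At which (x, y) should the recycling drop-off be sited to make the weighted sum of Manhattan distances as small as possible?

Manhattan distance separates: Σwᵢ(|x−xᵢ|+|y−yᵢ|) = Σwᵢ|x−xᵢ| + Σwᵢ|y−yᵢ|, so x and y are optimised independently as 1-D weighted medians.
Total weight W = 411; half = 205.5.
x-coordinate, sorted with cumulative weight:
  x=1 (Fenton, w=35) cum 35
  x=3 (Brookfield, w=11) cum 46
  x=3 (Elwood, w=50) cum 96
  x=8 (Denby, w=175) cum 271  ← median
  x=8 (Granby, w=40) cum 311
  x=14 (Ashton, w=30) cum 341
  x=17 (Calder, w=70) cum 411
⇒ x* = 8
y-coordinate, sorted with cumulative weight:
  y=1 (Granby, w=40) cum 40
  y=3 (Denby, w=175) cum 215  ← median
  y=4 (Elwood, w=50) cum 265
  y=8 (Ashton, w=30) cum 295
  y=9 (Brookfield, w=11) cum 306
  y=15 (Calder, w=70) cum 376
  y=15 (Fenton, w=35) cum 411
⇒ y* = 3

(8, 3)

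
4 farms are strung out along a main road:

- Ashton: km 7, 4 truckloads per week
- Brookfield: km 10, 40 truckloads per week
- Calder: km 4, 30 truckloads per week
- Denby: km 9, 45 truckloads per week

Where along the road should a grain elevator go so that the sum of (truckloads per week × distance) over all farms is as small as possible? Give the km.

x = 9

For a sum of weighted absolute distances on a line, the optimum is the weighted median (not the mean). Total weight W = 119; half-weight = 59.5.
Sort by position and accumulate weight:
  km 4 (Calder, w=30) → cum 30
  km 7 (Ashton, w=4) → cum 34
  km 9 (Denby, w=45) → cum 79  ≥ 59.5 → median here
  km 10 (Brookfield, w=40) → cum 119
Optimal location: km 9.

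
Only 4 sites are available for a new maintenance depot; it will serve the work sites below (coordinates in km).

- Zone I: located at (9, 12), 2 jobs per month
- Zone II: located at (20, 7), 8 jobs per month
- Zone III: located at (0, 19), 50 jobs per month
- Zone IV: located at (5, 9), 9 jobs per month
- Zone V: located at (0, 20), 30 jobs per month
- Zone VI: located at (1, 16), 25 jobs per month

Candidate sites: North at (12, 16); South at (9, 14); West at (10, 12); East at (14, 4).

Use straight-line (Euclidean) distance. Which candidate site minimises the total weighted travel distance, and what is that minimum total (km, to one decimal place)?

Total weighted distance at each candidate:
  North (12, 16): total = 1468.4
  South (9, 14): total = 1211.4
  West (10, 12): total = 1384.7
  East (14, 4): total = 2271.2
Minimum is at South with total 1211.4 km.

South, total 1211.4 km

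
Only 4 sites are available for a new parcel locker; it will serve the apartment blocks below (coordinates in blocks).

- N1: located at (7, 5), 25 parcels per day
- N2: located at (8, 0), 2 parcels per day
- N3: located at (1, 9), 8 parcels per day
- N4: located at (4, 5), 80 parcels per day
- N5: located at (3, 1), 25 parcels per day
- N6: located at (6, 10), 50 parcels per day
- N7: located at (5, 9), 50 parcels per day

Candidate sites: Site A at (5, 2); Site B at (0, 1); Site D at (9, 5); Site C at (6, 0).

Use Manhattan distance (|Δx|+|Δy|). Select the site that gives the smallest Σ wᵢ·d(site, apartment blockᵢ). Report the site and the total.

Total weighted distance at each candidate:
  Site A (5, 2): total = 1418
  Site B (0, 1): total = 2480
  Site D (9, 5): total = 1608
  Site C (6, 0): total = 1926
Minimum is at Site A with total 1418 blocks.

Site A, total 1418 blocks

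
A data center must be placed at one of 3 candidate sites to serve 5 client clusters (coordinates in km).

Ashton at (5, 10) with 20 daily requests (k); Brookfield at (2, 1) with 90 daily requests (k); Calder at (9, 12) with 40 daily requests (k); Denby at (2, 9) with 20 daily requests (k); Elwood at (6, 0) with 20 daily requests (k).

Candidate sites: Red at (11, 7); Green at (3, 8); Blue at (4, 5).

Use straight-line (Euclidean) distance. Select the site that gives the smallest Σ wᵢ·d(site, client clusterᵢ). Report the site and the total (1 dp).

Blue, total 1045.7 km

Total weighted distance at each candidate:
  Red (11, 7): total = 1679.5
  Green (3, 8): total = 1180.6
  Blue (4, 5): total = 1045.7
Minimum is at Blue with total 1045.7 km.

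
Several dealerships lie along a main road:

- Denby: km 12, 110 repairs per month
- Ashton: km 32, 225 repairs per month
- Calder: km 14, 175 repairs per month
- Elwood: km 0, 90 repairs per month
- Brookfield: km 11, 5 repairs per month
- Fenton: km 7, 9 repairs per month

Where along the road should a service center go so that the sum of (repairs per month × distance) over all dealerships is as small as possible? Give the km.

For a sum of weighted absolute distances on a line, the optimum is the weighted median (not the mean). Total weight W = 614; half-weight = 307.
Sort by position and accumulate weight:
  km 0 (Elwood, w=90) → cum 90
  km 7 (Fenton, w=9) → cum 99
  km 11 (Brookfield, w=5) → cum 104
  km 12 (Denby, w=110) → cum 214
  km 14 (Calder, w=175) → cum 389  ≥ 307 → median here
  km 32 (Ashton, w=225) → cum 614
Optimal location: km 14.

x = 14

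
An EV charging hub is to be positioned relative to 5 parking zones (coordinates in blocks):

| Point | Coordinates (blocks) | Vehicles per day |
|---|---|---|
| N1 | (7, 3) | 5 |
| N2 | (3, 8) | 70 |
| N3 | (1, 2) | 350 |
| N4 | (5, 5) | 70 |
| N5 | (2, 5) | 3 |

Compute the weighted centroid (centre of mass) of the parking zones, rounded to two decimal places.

The minimiser of Σwᵢ‖p−pᵢ‖² is the weighted centroid p* = (Σwᵢpᵢ)/(Σwᵢ).
Σwᵢ = 498.
Σwᵢxᵢ = 5·7 + 70·3 + 350·1 + 70·5 + 3·2 = 951.
Σwᵢyᵢ = 5·3 + 70·8 + 350·2 + 70·5 + 3·5 = 1640.
x* = 951/498 = 1.91, y* = 1640/498 = 3.29.

(1.91, 3.29)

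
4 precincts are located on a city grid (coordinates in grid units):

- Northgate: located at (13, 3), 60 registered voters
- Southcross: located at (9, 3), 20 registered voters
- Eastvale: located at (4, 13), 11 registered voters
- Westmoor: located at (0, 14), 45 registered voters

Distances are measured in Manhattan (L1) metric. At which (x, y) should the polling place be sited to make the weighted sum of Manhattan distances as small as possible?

(9, 3)

Manhattan distance separates: Σwᵢ(|x−xᵢ|+|y−yᵢ|) = Σwᵢ|x−xᵢ| + Σwᵢ|y−yᵢ|, so x and y are optimised independently as 1-D weighted medians.
Total weight W = 136; half = 68.
x-coordinate, sorted with cumulative weight:
  x=0 (Westmoor, w=45) cum 45
  x=4 (Eastvale, w=11) cum 56
  x=9 (Southcross, w=20) cum 76  ← median
  x=13 (Northgate, w=60) cum 136
⇒ x* = 9
y-coordinate, sorted with cumulative weight:
  y=3 (Northgate, w=60) cum 60
  y=3 (Southcross, w=20) cum 80  ← median
  y=13 (Eastvale, w=11) cum 91
  y=14 (Westmoor, w=45) cum 136
⇒ y* = 3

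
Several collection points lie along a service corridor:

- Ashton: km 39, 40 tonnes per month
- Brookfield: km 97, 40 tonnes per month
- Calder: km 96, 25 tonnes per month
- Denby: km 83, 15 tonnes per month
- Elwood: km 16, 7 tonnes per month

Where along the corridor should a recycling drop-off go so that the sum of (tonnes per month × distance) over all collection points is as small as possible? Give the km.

x = 96

For a sum of weighted absolute distances on a line, the optimum is the weighted median (not the mean). Total weight W = 127; half-weight = 63.5.
Sort by position and accumulate weight:
  km 16 (Elwood, w=7) → cum 7
  km 39 (Ashton, w=40) → cum 47
  km 83 (Denby, w=15) → cum 62
  km 96 (Calder, w=25) → cum 87  ≥ 63.5 → median here
  km 97 (Brookfield, w=40) → cum 127
Optimal location: km 96.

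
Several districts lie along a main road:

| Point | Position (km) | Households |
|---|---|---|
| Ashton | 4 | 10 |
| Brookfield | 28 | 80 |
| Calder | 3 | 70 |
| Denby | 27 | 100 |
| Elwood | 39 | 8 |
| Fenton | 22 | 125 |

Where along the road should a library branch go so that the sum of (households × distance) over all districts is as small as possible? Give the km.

x = 22

For a sum of weighted absolute distances on a line, the optimum is the weighted median (not the mean). Total weight W = 393; half-weight = 196.5.
Sort by position and accumulate weight:
  km 3 (Calder, w=70) → cum 70
  km 4 (Ashton, w=10) → cum 80
  km 22 (Fenton, w=125) → cum 205  ≥ 196.5 → median here
  km 27 (Denby, w=100) → cum 305
  km 28 (Brookfield, w=80) → cum 385
  km 39 (Elwood, w=8) → cum 393
Optimal location: km 22.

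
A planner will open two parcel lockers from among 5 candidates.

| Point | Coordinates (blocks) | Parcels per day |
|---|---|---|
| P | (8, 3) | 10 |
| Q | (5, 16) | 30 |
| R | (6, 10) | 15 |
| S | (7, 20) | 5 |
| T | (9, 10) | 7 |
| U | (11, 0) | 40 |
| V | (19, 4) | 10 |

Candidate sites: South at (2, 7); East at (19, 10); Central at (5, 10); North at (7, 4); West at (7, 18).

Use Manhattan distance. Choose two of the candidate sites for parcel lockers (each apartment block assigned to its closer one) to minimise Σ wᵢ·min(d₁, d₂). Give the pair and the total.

Evaluate every pair (each demand assigned to the nearer of the two):
  {Central, North}: total = 743
  {North, West}: total = 751
  {South, North}: total = 1061
  {East, North}: total = 1061
  {East, Central}: total = 1083
  {Central, West}: total = 1113
  {South, Central}: total = 1223
  {South, West}: total = 1245
  {East, West}: total = 1275
  {South, East}: total = 1425
Best pair: {Central, North} with total 743.

{Central, North}, total 743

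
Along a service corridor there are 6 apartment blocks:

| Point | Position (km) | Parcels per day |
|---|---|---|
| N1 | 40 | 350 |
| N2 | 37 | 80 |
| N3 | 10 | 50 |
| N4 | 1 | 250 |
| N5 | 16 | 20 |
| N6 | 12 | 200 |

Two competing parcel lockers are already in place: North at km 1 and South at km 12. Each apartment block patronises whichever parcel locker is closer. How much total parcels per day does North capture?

250

The indifferent point is the midpoint (1+12)/2 = 6.5; apartment blocks left of it (closer to North at 1) go to North, those right go to South.
  N4 at 1 (w=250) → North
  N3 at 10 (w=50) → South
  N6 at 12 (w=200) → South
  N5 at 16 (w=20) → South
  N2 at 37 (w=80) → South
  N1 at 40 (w=350) → South
North captures 250; South captures 700.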